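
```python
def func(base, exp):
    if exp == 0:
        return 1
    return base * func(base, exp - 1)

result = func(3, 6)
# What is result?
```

func(3, 6) = 3 * 3 * 3 * 3 * 3 * 3 = 729

Answer: 729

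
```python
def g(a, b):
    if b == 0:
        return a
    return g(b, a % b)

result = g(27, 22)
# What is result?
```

g(27, 22) -> g(22, 5) -> g(5, 2) -> g(2, 1) -> g(1, 0) -> 1

Answer: 1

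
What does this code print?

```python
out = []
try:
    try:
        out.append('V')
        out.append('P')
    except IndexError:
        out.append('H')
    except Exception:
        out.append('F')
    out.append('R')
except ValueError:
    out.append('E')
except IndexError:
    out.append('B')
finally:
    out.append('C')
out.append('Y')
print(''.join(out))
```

Execution trace: 'V' (inner try body) → 'P' (inner try body, no exception) → 'R' (try body, no exception) → 'C' (finally) → 'Y' (after the try/except). Output: VPRCY

Answer: VPRCY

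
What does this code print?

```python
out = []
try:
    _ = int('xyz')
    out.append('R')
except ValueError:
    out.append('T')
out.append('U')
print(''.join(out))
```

Execution trace: 'T' (except ValueError) → 'U' (after the try/except). Output: TU

Answer: TU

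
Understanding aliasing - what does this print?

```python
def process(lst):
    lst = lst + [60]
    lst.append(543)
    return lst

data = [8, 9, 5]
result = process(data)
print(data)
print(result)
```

Key concept: rebinding parameter vs mutation.
Step by step:
`data = [8, 9, 5]` → data = [8, 9, 5]
`result = process(data)` → result = [8, 9, 5, 60, 543]
`print(data)` → prints [8, 9, 5]
`print(result)` → prints [8, 9, 5, 60, 543]

Answer:
[8, 9, 5]
[8, 9, 5, 60, 543]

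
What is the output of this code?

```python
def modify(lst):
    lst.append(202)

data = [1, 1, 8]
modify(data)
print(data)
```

Key concept: function modifies passed list.
Step by step:
`data = [1, 1, 8]` → data = [1, 1, 8]
`modify(data)` → data = [1, 1, 8, 202]
`print(data)` → prints [1, 1, 8, 202]

Answer: [1, 1, 8, 202]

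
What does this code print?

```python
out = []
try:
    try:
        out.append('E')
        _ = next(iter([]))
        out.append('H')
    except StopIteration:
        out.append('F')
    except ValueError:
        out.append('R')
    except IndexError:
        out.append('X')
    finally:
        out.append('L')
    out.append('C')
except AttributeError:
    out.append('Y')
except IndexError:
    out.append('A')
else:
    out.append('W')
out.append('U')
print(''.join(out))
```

Execution trace: 'E' (inner try body) → 'F' (inner except StopIteration) → 'L' (inner finally) → 'C' (try body, no exception) → 'W' (else) → 'U' (after the try/except). Output: EFLCWU

Answer: EFLCWU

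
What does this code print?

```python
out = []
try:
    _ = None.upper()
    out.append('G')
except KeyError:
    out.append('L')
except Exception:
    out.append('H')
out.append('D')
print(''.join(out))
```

Execution trace: 'H' (except Exception) → 'D' (after the try/except). Output: HD

Answer: HD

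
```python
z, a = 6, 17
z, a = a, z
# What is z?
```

Trace:
`z, a = 6, 17` → z = 6; a = 17
`z, a = a, z` → z = 17; a = 6
So z = 17

Answer: 17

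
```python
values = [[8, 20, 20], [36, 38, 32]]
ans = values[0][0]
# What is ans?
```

Trace:
`values = [[8, 20, 20], [36, 38, 32]]` → values = [[8, 20, 20], [36, 38, 32]]
`ans = values[0][0]` → ans = 8
So ans = 8

Answer: 8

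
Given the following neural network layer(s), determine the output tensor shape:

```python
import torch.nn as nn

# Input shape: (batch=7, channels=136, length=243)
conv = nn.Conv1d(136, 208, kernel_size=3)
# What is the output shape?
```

Input: (7, 136, 243) -> Output: (7, 208, 241)

Answer: (7, 208, 241)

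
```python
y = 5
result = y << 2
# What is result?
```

Trace:
`y = 5` → y = 5
`result = y << 2` → result = 20
So result = 20

Answer: 20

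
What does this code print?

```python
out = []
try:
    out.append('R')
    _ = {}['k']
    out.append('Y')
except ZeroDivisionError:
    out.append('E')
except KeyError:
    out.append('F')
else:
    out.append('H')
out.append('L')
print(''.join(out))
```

Execution trace: 'R' (try body) → 'F' (except KeyError) → 'L' (after the try/except). Output: RFL

Answer: RFL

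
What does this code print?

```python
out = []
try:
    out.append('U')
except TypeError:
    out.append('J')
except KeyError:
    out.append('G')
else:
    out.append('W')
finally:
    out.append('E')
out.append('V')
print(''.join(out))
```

Execution trace: 'U' (try body, no exception) → 'W' (else) → 'E' (finally) → 'V' (after the try/except). Output: UWEV

Answer: UWEV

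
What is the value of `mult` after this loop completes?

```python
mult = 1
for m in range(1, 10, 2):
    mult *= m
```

Product of 1, 3, 5, ... up to 9
`mult` takes the values: 1 → 3 → 15 → 105 → 945

Answer: 945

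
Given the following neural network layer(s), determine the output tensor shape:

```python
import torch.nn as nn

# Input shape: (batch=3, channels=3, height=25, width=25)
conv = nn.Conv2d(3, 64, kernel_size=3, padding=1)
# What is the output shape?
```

Input: (3, 3, 25, 25) -> Output: (3, 64, 25, 25)

Answer: (3, 64, 25, 25)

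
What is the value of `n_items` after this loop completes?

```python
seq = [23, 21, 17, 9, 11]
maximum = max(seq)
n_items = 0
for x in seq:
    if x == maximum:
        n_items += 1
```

Count of max value 23 in [23, 21, 17, 9, 11]
`n_items` takes the values: 0 → 1

Answer: 1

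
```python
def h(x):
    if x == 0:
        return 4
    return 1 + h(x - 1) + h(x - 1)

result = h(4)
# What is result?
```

h(x) = 1 + 2·h(x-1), h(0)=4. Closed form: (4+1)·2^4 - 1 = 79.

Answer: 79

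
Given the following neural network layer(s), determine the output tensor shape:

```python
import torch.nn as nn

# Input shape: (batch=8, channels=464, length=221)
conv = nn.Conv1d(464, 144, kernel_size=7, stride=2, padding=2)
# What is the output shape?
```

Input: (8, 464, 221) -> Output: (8, 144, 110)

Answer: (8, 144, 110)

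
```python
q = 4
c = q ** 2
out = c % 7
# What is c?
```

Trace:
`q = 4` → q = 4
`c = q ** 2` → c = 16
`out = c % 7` → out = 2
So c = 16

Answer: 16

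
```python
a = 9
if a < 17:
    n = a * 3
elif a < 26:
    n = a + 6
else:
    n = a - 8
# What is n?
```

Trace:
`a = 9` → a = 9
`if a < 17: ...` → a < 17 is True → n = 27
So n = 27

Answer: 27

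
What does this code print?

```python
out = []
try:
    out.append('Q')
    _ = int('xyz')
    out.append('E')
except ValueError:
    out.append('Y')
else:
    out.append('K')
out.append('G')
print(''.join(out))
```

Execution trace: 'Q' (try body) → 'Y' (except ValueError) → 'G' (after the try/except). Output: QYG

Answer: QYG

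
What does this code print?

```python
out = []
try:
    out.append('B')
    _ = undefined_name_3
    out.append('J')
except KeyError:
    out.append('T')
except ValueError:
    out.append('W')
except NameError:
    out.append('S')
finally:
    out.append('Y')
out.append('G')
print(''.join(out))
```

Execution trace: 'B' (try body) → 'S' (except NameError) → 'Y' (finally) → 'G' (after the try/except). Output: BSYG

Answer: BSYG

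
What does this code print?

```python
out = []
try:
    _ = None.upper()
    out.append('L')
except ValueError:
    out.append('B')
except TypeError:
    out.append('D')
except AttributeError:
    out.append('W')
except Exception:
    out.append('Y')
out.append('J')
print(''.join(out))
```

Execution trace: 'W' (except AttributeError) → 'J' (after the try/except). Output: WJ

Answer: WJ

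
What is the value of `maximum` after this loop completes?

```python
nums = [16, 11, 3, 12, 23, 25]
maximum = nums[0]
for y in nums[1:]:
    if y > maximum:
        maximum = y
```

Maximum of [16, 11, 3, 12, 23, 25]
`maximum` takes the values: 16 → 23 → 25

Answer: 25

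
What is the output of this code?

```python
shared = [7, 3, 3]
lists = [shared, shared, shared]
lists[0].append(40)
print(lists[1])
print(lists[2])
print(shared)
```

Key concept: list of same reference.
Step by step:
`shared = [7, 3, 3]` → shared = [7, 3, 3]
`lists = [shared, shared, shared]` → lists = [[7, 3, 3], [7, 3, 3], [7, 3, 3]]
`lists[0].append(40)` → shared = [7, 3, 3, 40]; lists = [[7, 3, 3, 40], [7, 3, 3, 40], [7, 3, 3, 40]]
`print(lists[1])` → prints [7, 3, 3, 40]
`print(lists[2])` → prints [7, 3, 3, 40]
`print(shared)` → prints [7, 3, 3, 40]

Answer:
[7, 3, 3, 40]
[7, 3, 3, 40]
[7, 3, 3, 40]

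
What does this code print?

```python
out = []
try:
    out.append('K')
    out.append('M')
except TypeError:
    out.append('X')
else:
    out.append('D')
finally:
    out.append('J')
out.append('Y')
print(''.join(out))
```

Execution trace: 'K' (try body) → 'M' (try body, no exception) → 'D' (else) → 'J' (finally) → 'Y' (after the try/except). Output: KMDJY

Answer: KMDJY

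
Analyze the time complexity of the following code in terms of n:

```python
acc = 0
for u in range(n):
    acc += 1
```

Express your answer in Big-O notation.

Each loop level contributes: n. Multiplying the contributions gives O(n).

Answer: O(n)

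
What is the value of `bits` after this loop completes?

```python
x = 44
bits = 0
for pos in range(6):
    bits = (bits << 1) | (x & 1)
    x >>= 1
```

Reverse lowest 6 bits of 44
`bits` takes the values: 0 → 1 → 3 → 6 → 13

Answer: 13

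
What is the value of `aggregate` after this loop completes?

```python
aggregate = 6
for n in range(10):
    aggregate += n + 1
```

Start at 6, add 1 to 10 = 61
`aggregate` takes the values: 6 → 7 → 9 → 12 → 16 → 21 → 27 → 34 → 42 → 51 → 61

Answer: 61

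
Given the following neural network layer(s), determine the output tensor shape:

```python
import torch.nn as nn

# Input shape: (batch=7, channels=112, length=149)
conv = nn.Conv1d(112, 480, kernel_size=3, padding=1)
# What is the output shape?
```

Input: (7, 112, 149) -> Output: (7, 480, 149)

Answer: (7, 480, 149)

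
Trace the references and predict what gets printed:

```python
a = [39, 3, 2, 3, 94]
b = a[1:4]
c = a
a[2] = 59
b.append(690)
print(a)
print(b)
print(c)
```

Key concept: slice vs alias.
Step by step:
`a = [39, 3, 2, 3, 94]` → a = [39, 3, 2, 3, 94]
`b = a[1:4]` → b = [3, 2, 3]
`c = a` → c = [39, 3, 2, 3, 94] (same object as a)
`a[2] = 59` → a = [39, 3, 59, 3, 94] (same object as c); c = [39, 3, 59, 3, 94] (same object as a)
`b.append(690)` → b = [3, 2, 3, 690]
`print(a)` → prints [39, 3, 59, 3, 94]
`print(b)` → prints [3, 2, 3, 690]
`print(c)` → prints [39, 3, 59, 3, 94]

Answer:
[39, 3, 59, 3, 94]
[3, 2, 3, 690]
[39, 3, 59, 3, 94]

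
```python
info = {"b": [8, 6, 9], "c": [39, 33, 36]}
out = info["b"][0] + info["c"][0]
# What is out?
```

Trace:
`info = {"b": [8, 6, 9], "c": [39, 33, 36]}` → info = {'b': [8, 6, 9], 'c': [39, 33, 36]}
`out = info["b"][0] + info["c"][0]` → out = 47
So out = 47

Answer: 47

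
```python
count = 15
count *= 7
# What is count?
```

Trace:
`count = 15` → count = 15
`count *= 7` → count = 105
So count = 105

Answer: 105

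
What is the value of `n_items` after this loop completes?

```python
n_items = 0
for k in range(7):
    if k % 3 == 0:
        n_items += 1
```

Count numbers divisible by 3 in range(7)
`n_items` takes the values: 0 → 1 → 2 → 3

Answer: 3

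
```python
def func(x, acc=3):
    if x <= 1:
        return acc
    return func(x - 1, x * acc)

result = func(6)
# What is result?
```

Accumulator trace (n, acc): (6, 3) -> (5, 18) -> (4, 90) -> (3, 360) -> (2, 1080) -> (1, 2160) -> return 2160

Answer: 2160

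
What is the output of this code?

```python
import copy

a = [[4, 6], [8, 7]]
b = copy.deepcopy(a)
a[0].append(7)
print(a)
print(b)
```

Key concept: deep copy is fully independent.
Step by step:
`a = [[4, 6], [8, 7]]` → a = [[4, 6], [8, 7]]
`b = copy.deepcopy(a)` → b = [[4, 6], [8, 7]]
`a[0].append(7)` → a = [[4, 6, 7], [8, 7]]
`print(a)` → prints [[4, 6, 7], [8, 7]]
`print(b)` → prints [[4, 6], [8, 7]]

Answer:
[[4, 6, 7], [8, 7]]
[[4, 6], [8, 7]]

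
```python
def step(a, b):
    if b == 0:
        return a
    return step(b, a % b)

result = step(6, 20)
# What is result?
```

step(6, 20) -> step(20, 6) -> step(6, 2) -> step(2, 0) -> 2

Answer: 2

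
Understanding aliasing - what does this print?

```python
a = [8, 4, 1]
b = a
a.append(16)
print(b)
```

Key concept: basic list aliasing.
Step by step:
`a = [8, 4, 1]` → a = [8, 4, 1]
`b = a` → b = [8, 4, 1] (same object as a)
`a.append(16)` → a = [8, 4, 1, 16] (same object as b); b = [8, 4, 1, 16] (same object as a)
`print(b)` → prints [8, 4, 1, 16]

Answer: [8, 4, 1, 16]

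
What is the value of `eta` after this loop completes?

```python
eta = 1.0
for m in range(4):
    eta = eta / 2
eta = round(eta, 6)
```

Halving LR 4 times: 1 / 2^4
`eta` takes the values: 1.0 → 0.5 → 0.25 → 0.125 → 0.0625

Answer: 0.0625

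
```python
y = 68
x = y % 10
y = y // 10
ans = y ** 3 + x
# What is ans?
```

Trace:
`y = 68` → y = 68
`x = y % 10` → x = 8
`y = y // 10` → y = 6
`ans = y ** 3 + x` → ans = 224
So ans = 224

Answer: 224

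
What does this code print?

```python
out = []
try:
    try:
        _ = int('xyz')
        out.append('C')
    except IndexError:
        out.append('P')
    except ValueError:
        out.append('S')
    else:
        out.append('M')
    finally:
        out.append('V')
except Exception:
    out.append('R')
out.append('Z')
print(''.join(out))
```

Execution trace: 'S' (inner except ValueError) → 'V' (inner finally) → 'Z' (after the try/except). Output: SVZ

Answer: SVZ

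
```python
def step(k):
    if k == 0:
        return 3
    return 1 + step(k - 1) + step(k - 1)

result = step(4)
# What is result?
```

step(k) = 1 + 2·step(k-1), step(0)=3. Closed form: (3+1)·2^4 - 1 = 63.

Answer: 63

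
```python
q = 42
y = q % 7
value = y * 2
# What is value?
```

Trace:
`q = 42` → q = 42
`y = q % 7` → y = 0
`value = y * 2` → value = 0
So value = 0

Answer: 0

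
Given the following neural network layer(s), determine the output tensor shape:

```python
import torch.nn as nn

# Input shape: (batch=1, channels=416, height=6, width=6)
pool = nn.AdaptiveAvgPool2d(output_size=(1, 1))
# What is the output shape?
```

Input: (1, 416, 6, 6) -> Output: (1, 416, 1, 1)

Answer: (1, 416, 1, 1)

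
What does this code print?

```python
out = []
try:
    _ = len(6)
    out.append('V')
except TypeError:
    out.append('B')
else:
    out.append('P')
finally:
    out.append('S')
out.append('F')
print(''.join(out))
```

Execution trace: 'B' (except TypeError) → 'S' (finally) → 'F' (after the try/except). Output: BSF

Answer: BSF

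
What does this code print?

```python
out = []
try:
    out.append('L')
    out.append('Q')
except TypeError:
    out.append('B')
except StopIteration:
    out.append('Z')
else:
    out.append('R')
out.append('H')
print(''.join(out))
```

Execution trace: 'L' (try body) → 'Q' (try body, no exception) → 'R' (else) → 'H' (after the try/except). Output: LQRH

Answer: LQRH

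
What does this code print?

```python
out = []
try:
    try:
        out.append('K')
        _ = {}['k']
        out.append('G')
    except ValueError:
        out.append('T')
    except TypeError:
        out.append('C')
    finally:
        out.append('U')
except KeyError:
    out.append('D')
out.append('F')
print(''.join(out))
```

Execution trace: 'K' (try body) → 'U' (finally) → 'D' (outer except KeyError) → 'F' (after the try/except). Output: KUDF

Answer: KUDF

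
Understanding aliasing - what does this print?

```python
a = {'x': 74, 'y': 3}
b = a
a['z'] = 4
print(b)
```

Key concept: dict aliasing.
Step by step:
`a = {'x': 74, 'y': 3}` → a = {'x': 74, 'y': 3}
`b = a` → b = {'x': 74, 'y': 3} (same object as a)
`a['z'] = 4` → a = {'x': 74, 'y': 3, 'z': 4} (same object as b); b = {'x': 74, 'y': 3, 'z': 4} (same object as a)
`print(b)` → prints {'x': 74, 'y': 3, 'z': 4}

Answer: {'x': 74, 'y': 3, 'z': 4}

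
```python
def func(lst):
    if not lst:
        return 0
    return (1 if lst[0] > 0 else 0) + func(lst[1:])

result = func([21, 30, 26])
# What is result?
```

Count of positive elements in [21, 30, 26] = 3

Answer: 3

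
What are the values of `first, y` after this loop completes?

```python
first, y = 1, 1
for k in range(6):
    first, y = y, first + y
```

Fibonacci: after 6 iterations
`first, y` takes the values: (1, 1) → (1, 2) → (2, 3) → (3, 5) → (5, 8) → (8, 13) → (13, 21)

Answer: 13, 21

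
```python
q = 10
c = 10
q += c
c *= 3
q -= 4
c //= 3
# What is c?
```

Trace:
`q = 10` → q = 10
`c = 10` → c = 10
`q += c` → q = 20
`c *= 3` → c = 30
`q -= 4` → q = 16
`c //= 3` → c = 10
So c = 10

Answer: 10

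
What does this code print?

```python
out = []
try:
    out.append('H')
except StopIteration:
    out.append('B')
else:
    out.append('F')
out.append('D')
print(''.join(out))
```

Execution trace: 'H' (try body, no exception) → 'F' (else) → 'D' (after the try/except). Output: HFD

Answer: HFD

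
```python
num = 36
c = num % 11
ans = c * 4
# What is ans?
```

Trace:
`num = 36` → num = 36
`c = num % 11` → c = 3
`ans = c * 4` → ans = 12
So ans = 12

Answer: 12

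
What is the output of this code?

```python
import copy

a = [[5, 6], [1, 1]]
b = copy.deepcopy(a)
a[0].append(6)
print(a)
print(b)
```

Key concept: deep copy is fully independent.
Step by step:
`a = [[5, 6], [1, 1]]` → a = [[5, 6], [1, 1]]
`b = copy.deepcopy(a)` → b = [[5, 6], [1, 1]]
`a[0].append(6)` → a = [[5, 6, 6], [1, 1]]
`print(a)` → prints [[5, 6, 6], [1, 1]]
`print(b)` → prints [[5, 6], [1, 1]]

Answer:
[[5, 6, 6], [1, 1]]
[[5, 6], [1, 1]]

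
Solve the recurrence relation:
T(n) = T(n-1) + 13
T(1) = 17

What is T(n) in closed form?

Unrolling: T(n) = T(1) + 13·(n-1) = 17 + 13(n-1) = 13n + 4.

Answer: T(n) = 13n + 4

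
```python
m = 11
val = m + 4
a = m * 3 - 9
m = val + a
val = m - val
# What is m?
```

Trace:
`m = 11` → m = 11
`val = m + 4` → val = 15
`a = m * 3 - 9` → a = 24
`m = val + a` → m = 39
`val = m - val` → val = 24
So m = 39

Answer: 39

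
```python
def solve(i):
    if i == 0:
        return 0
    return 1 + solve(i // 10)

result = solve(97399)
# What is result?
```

Count of digits of 97399: 5

Answer: 5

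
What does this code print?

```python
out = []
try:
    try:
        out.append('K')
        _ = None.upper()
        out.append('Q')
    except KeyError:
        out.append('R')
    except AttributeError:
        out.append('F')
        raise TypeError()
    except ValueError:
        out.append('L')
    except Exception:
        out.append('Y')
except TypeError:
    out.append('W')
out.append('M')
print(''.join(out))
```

Execution trace: 'K' (inner try body) → 'F' (inner except AttributeError) → 'W' (outer except TypeError) → 'M' (after the try/except). Output: KFWM

Answer: KFWM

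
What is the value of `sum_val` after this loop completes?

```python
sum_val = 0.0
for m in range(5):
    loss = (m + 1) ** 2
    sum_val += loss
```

Sum of squared losses 1² + 2² + ... + 5²
`sum_val` takes the values: 0.0 → 1.0 → 5.0 → 14.0 → 30.0 → 55.0

Answer: 55.0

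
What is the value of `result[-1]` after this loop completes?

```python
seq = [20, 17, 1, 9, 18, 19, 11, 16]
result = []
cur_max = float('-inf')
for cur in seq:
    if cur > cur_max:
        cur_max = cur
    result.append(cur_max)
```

Running max ends at 20
`result` takes the values: [] → [20] → [20, 20] → [20, 20, 20] → [20, 20, 20, 20] → [20, 20, 20, 20, 20] → [20, 20, 20, 20, 20, 20] → [20, 20, 20, 20, 20, 20, 20] → [20, 20, 20, 20, 20, 20, 20, 20]
So `result[-1]` = 20

Answer: 20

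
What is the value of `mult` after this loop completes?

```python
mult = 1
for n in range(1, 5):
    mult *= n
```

4! = 24
`mult` takes the values: 1 → 2 → 6 → 24

Answer: 24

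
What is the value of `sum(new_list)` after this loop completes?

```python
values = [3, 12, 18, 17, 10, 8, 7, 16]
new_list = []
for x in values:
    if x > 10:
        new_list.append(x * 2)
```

Sum of doubled values > 10
`new_list` takes the values: [] → [24] → [24, 36] → [24, 36, 34] → [24, 36, 34, 32]
So `sum(new_list)` = 126

Answer: 126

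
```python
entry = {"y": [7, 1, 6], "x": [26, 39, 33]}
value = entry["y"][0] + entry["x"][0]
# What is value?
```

Trace:
`entry = {"y": [7, 1, 6], "x": [26, 39, 33]}` → entry = {'y': [7, 1, 6], 'x': [26, 39, 33]}
`value = entry["y"][0] + entry["x"][0]` → value = 33
So value = 33

Answer: 33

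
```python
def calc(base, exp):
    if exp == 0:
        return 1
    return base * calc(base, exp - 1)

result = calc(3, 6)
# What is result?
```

calc(3, 6) = 3 * 3 * 3 * 3 * 3 * 3 = 729

Answer: 729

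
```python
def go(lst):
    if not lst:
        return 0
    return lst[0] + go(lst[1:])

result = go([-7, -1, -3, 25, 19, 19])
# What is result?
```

(-7) + (-1) + (-3) + 25 + 19 + 19 + 0 = 52

Answer: 52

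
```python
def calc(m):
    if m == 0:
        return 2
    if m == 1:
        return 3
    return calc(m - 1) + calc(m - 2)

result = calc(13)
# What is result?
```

Build up from base cases: calc(0)=2, calc(1)=3, calc(2)=5, calc(3)=8, calc(4)=13, calc(5)=21, calc(6)=34, ..., calc(13)=987

Answer: 987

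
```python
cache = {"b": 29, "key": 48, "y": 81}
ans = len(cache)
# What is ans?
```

Trace:
`cache = {"b": 29, "key": 48, "y": 81}` → cache = {'b': 29, 'key': 48, 'y': 81}
`ans = len(cache)` → ans = 3
So ans = 3

Answer: 3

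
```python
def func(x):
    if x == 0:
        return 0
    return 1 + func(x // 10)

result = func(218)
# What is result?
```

Count of digits of 218: 3

Answer: 3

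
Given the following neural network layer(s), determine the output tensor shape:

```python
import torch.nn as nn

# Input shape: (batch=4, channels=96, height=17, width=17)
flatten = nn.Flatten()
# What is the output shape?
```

Input: (4, 96, 17, 17) -> Output: (4, 27744)

Answer: (4, 27744)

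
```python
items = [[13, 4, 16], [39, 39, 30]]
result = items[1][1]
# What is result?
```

Trace:
`items = [[13, 4, 16], [39, 39, 30]]` → items = [[13, 4, 16], [39, 39, 30]]
`result = items[1][1]` → result = 39
So result = 39

Answer: 39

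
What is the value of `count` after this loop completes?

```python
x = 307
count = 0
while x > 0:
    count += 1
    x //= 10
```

Count digits by repeated division by 10
`count` takes the values: 0 → 1 → 2 → 3

Answer: 3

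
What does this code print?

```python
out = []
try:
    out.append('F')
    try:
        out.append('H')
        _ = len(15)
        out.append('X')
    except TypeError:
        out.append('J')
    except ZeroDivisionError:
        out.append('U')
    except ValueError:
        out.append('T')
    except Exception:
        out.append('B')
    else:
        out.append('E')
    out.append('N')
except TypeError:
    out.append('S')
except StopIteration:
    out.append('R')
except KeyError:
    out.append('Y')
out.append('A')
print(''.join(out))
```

Execution trace: 'F' (try body) → 'H' (inner try body) → 'J' (inner except TypeError) → 'N' (try body, no exception) → 'A' (after the try/except). Output: FHJNA

Answer: FHJNA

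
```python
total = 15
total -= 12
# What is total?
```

Trace:
`total = 15` → total = 15
`total -= 12` → total = 3
So total = 3

Answer: 3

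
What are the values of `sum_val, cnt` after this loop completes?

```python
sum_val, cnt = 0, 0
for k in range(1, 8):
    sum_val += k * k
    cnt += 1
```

Sum of squares and count
`sum_val, cnt` takes the values: (0, 0) → (1, 0) → (1, 1) → (5, 1) → (5, 2) → (14, 2) → (14, 3) → (30, 3) → (30, 4) → (55, 4) → (55, 5) → (91, 5) → (91, 6) → (140, 6) → (140, 7)

Answer: 140, 7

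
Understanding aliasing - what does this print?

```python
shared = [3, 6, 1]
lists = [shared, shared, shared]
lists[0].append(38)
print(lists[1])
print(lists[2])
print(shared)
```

Key concept: list of same reference.
Step by step:
`shared = [3, 6, 1]` → shared = [3, 6, 1]
`lists = [shared, shared, shared]` → lists = [[3, 6, 1], [3, 6, 1], [3, 6, 1]]
`lists[0].append(38)` → shared = [3, 6, 1, 38]; lists = [[3, 6, 1, 38], [3, 6, 1, 38], [3, 6, 1, 38]]
`print(lists[1])` → prints [3, 6, 1, 38]
`print(lists[2])` → prints [3, 6, 1, 38]
`print(shared)` → prints [3, 6, 1, 38]

Answer:
[3, 6, 1, 38]
[3, 6, 1, 38]
[3, 6, 1, 38]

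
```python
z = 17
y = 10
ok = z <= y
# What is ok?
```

Trace:
`z = 17` → z = 17
`y = 10` → y = 10
`ok = z <= y` → ok = False
So ok = False

Answer: False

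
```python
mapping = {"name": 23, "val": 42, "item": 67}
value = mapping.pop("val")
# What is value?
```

Trace:
`mapping = {"name": 23, "val": 42, "item": 67}` → mapping = {'name': 23, 'val': 42, 'item': 67}
`value = mapping.pop("val")` → mapping = {'name': 23, 'item': 67}; value = 42
So value = 42

Answer: 42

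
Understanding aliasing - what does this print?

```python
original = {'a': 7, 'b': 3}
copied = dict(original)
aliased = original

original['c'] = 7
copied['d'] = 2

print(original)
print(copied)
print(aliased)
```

Key concept: dict() creates copy, assignment creates alias.
Step by step:
`original = {'a': 7, 'b': 3}` → original = {'a': 7, 'b': 3}
`copied = dict(original)` → copied = {'a': 7, 'b': 3}
`aliased = original` → aliased = {'a': 7, 'b': 3} (same object as original)
`original['c'] = 7` → original = {'a': 7, 'b': 3, 'c': 7} (same object as aliased); aliased = {'a': 7, 'b': 3, 'c': 7} (same object as original)
`copied['d'] = 2` → copied = {'a': 7, 'b': 3, 'd': 2}
`print(original)` → prints {'a': 7, 'b': 3, 'c': 7}
`print(copied)` → prints {'a': 7, 'b': 3, 'd': 2}
`print(aliased)` → prints {'a': 7, 'b': 3, 'c': 7}

Answer:
{'a': 7, 'b': 3, 'c': 7}
{'a': 7, 'b': 3, 'd': 2}
{'a': 7, 'b': 3, 'c': 7}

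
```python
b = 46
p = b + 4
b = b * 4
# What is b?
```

Trace:
`b = 46` → b = 46
`p = b + 4` → p = 50
`b = b * 4` → b = 184
So b = 184

Answer: 184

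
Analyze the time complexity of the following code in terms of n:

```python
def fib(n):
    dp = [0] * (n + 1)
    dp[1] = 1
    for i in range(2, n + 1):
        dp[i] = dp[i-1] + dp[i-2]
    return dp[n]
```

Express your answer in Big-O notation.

This is Dynamic programming Fibonacci. Time complexity: O(n).

Answer: O(n)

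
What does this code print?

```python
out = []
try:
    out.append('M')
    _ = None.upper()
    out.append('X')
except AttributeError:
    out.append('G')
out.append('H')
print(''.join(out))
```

Execution trace: 'M' (try body) → 'G' (except AttributeError) → 'H' (after the try/except). Output: MGH

Answer: MGH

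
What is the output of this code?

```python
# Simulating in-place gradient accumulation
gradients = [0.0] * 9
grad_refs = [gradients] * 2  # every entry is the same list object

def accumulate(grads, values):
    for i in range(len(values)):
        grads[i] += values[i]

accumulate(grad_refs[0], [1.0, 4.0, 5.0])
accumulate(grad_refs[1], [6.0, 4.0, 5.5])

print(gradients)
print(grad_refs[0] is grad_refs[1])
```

Key concept: gradient accumulation aliasing.
Step by step:
`gradients = [0.0] * 9` → gradients = [0.0, 0.0, 0.0, 0.0, 0.0, 0.0, 0.0, 0.0, 0.0]
`grad_refs = [gradients] * 2` → grad_refs = [[0.0, 0.0, 0.0, 0.0, 0.0, 0.0, 0.0, 0.0, 0.0], [0.0, 0.0, 0.0, 0.0, 0.0, 0.0, 0.0, 0.0, 0.0]]
`accumulate(grad_refs[0], [1.0, 4.0, 5.0])` → gradients = [1.0, 4.0, 5.0, 0.0, 0.0, 0.0, 0.0, 0.0, 0.0]; grad_refs = [[1.0, 4.0, 5.0, 0.0, 0.0, 0.0, 0.0, 0.0, 0.0], [1.0, 4.0, 5.0, 0.0, 0.0, 0.0, 0.0, 0.0, 0.0]]
`accumulate(grad_refs[1], [6.0, 4.0, 5.5])` → gradients = [7.0, 8.0, 10.5, 0.0, 0.0, 0.0, 0.0, 0.0, 0.0]; grad_refs = [[7.0, 8.0, 10.5, 0.0, 0.0, 0.0, 0.0, 0.0, 0.0], [7.0, 8.0, 10.5, 0.0, 0.0, 0.0, 0.0, 0.0, 0.0]]
`print(gradients)` → prints [7.0, 8.0, 10.5, 0.0, 0.0, 0.0, 0.0, 0.0, 0.0]
`print(grad_refs[0] is grad_refs[1])` → prints True

Answer:
[7.0, 8.0, 10.5, 0.0, 0.0, 0.0, 0.0, 0.0, 0.0]
True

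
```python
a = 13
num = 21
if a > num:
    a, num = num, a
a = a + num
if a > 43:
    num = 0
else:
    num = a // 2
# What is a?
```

Trace:
`a = 13` → a = 13
`num = 21` → num = 21
`if a > num: ...` → a > num is False → no variable changes
`a = a + num` → a = 34
`if a > 43: ...` → a > 43 is False, take else branch → num = 17
So a = 34

Answer: 34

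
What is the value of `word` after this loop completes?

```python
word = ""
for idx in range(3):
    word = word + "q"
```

Repeat 'q' 3 times
`word` takes the values: "" → "q" → "qq" → "qqq"

Answer: "qqq"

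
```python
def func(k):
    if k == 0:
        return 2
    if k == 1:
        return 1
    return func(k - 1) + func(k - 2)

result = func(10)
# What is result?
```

Build up from base cases: func(0)=2, func(1)=1, func(2)=3, func(3)=4, func(4)=7, func(5)=11, func(6)=18, ..., func(10)=123

Answer: 123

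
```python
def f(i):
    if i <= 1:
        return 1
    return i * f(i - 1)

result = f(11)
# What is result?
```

f(11) = 11 * 10 * 9 * 8 * 7 * 6 * 5 * 4 * 3 * 2 * 1 = 39916800

Answer: 39916800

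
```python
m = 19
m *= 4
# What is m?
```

Trace:
`m = 19` → m = 19
`m *= 4` → m = 76
So m = 76

Answer: 76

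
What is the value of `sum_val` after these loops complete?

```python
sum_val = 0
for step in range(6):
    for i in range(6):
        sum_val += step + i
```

Sum of all step+i for step,i in 6x6
`sum_val` takes the values: 0 → 1 → 3 → 6 → 10 → 15 → 16 → 18 → 21 → 25 → 30 → 36 → 38 → 41 → 45 → 50 → 56 → 63 → 66 → 70 → 75 → 81 → 88 → 96 → 100 → 105 → 111 → 118 → 126 → 135 → 140 → 146 → 153 → 161 → 170 → 180

Answer: 180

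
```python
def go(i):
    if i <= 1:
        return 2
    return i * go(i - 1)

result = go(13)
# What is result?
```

go(13) = 13 * 12 * 11 * 10 * 9 * 8 * 7 * 6 * 5 * 4 * 3 * 2 * 2 = 12454041600

Answer: 12454041600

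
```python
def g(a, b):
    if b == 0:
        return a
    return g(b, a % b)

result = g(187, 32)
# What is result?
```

g(187, 32) -> g(32, 27) -> g(27, 5) -> g(5, 2) -> g(2, 1) -> g(1, 0) -> 1

Answer: 1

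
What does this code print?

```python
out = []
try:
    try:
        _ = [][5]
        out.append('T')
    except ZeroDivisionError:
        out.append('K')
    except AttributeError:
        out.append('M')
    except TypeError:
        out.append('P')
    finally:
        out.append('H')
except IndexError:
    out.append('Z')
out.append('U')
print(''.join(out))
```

Execution trace: 'H' (inner finally) → 'Z' (outer except IndexError) → 'U' (after the try/except). Output: HZU

Answer: HZU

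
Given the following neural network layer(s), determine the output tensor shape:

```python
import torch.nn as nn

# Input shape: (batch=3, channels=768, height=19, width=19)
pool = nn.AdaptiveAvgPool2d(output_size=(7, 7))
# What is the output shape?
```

Input: (3, 768, 19, 19) -> Output: (3, 768, 7, 7)

Answer: (3, 768, 7, 7)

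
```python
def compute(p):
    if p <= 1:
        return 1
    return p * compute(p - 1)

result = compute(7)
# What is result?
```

compute(7) = 7 * 6 * 5 * 4 * 3 * 2 * 1 = 5040

Answer: 5040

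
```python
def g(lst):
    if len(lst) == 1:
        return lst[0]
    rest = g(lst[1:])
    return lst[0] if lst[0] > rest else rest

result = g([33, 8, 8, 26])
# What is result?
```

Recursive max over [33, 8, 8, 26] = 33

Answer: 33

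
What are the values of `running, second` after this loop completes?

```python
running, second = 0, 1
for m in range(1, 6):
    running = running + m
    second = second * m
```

Sum and factorial of 1 to 5
`running, second` takes the values: (0, 1) → (1, 1) → (3, 1) → (3, 2) → (6, 2) → (6, 6) → (10, 6) → (10, 24) → (15, 24) → (15, 120)

Answer: 15, 120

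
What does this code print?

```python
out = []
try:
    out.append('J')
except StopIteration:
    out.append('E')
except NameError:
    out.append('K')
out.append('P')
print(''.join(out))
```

Execution trace: 'J' (try body, no exception) → 'P' (after the try/except). Output: JP

Answer: JP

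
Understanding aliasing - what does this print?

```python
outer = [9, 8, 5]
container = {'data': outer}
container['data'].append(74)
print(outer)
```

Key concept: dict holds reference to list.
Step by step:
`outer = [9, 8, 5]` → outer = [9, 8, 5]
`container = {'data': outer}` → container = {'data': [9, 8, 5]}
`container['data'].append(74)` → outer = [9, 8, 5, 74]; container = {'data': [9, 8, 5, 74]}
`print(outer)` → prints [9, 8, 5, 74]

Answer: [9, 8, 5, 74]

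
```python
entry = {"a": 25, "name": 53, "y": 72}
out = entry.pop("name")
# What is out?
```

Trace:
`entry = {"a": 25, "name": 53, "y": 72}` → entry = {'a': 25, 'name': 53, 'y': 72}
`out = entry.pop("name")` → entry = {'a': 25, 'y': 72}; out = 53
So out = 53

Answer: 53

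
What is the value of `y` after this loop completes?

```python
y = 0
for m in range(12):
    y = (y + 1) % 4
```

Increment mod 4, 12 times = 0
`y` takes the values: 0 → 1 → 2 → 3 → 0 → 1 → 2 → 3 → 0 → 1 → 2 → 3 → 0

Answer: 0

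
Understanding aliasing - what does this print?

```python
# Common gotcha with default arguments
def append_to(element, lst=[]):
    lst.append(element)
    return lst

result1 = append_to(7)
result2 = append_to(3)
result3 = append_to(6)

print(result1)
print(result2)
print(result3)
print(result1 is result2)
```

Key concept: mutable default argument gotcha.
Step by step:
`result1 = append_to(7)` → result1 = [7]
`result2 = append_to(3)` → result1 = [7, 3] (same object as result2); result2 = [7, 3] (same object as result1)
`result3 = append_to(6)` → result1 = [7, 3, 6] (same object as result2, result3); result2 = [7, 3, 6] (same object as result1, result3); result3 = [7, 3, 6] (same object as result1, result2)
`print(result1)` → prints [7, 3, 6]
`print(result2)` → prints [7, 3, 6]
`print(result3)` → prints [7, 3, 6]
`print(result1 is result2)` → prints True

Answer:
[7, 3, 6]
[7, 3, 6]
[7, 3, 6]
True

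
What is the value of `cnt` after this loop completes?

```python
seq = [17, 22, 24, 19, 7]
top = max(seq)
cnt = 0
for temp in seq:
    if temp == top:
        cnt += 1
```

Count of max value 24 in [17, 22, 24, 19, 7]
`cnt` takes the values: 0 → 1

Answer: 1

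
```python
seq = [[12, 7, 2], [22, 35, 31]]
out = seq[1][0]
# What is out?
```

Trace:
`seq = [[12, 7, 2], [22, 35, 31]]` → seq = [[12, 7, 2], [22, 35, 31]]
`out = seq[1][0]` → out = 22
So out = 22

Answer: 22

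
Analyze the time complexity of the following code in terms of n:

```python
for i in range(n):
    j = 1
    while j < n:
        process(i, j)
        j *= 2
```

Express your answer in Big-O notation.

This is Linear outer loop, logarithmic inner loop. Time complexity: O(n log n).

Answer: O(n log n)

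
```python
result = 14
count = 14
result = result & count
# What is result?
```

Trace:
`result = 14` → result = 14
`count = 14` → count = 14
`result = result & count` → result = 14
So result = 14

Answer: 14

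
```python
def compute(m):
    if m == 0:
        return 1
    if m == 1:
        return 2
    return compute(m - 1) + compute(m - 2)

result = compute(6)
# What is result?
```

Build up from base cases: compute(0)=1, compute(1)=2, compute(2)=3, compute(3)=5, compute(4)=8, compute(5)=13, compute(6)=21

Answer: 21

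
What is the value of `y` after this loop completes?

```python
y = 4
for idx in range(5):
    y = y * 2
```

Multiply by 2, 5 times: 4 * 2^5 = 128
`y` takes the values: 4 → 8 → 16 → 32 → 64 → 128

Answer: 128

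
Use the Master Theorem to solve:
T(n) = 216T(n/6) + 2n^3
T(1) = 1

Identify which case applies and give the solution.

a=216, b=6, f(n)=2n^3. log_6(216) = 3. Since c=3 = 3, Case 2 applies: T(n) = Θ(n^log_b(a) · log n) = O(n^3 log n).

Answer: O(n^3 log n) - Case 2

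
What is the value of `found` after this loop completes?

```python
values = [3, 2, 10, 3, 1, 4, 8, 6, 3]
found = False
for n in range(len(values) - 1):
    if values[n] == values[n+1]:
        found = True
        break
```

Check consecutive duplicates in [3, 2, 10, 3, 1, 4, 8, 6, 3]
`found` takes the values: False

Answer: False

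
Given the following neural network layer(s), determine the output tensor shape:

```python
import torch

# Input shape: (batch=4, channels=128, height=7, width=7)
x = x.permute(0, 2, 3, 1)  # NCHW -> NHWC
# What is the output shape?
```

Input: (4, 128, 7, 7) -> Output: (4, 7, 7, 128)

Answer: (4, 7, 7, 128)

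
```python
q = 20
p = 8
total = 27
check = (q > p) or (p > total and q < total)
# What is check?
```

Trace:
`q = 20` → q = 20
`p = 8` → p = 8
`total = 27` → total = 27
`check = (q > p) or (p > total and q < total)` → check = True
So check = True

Answer: True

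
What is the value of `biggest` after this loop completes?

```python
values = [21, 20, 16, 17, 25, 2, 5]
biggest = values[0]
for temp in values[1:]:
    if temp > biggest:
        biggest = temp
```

Maximum of [21, 20, 16, 17, 25, 2, 5]
`biggest` takes the values: 21 → 25

Answer: 25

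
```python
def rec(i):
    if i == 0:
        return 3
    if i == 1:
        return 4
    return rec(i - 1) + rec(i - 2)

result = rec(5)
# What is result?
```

Build up from base cases: rec(0)=3, rec(1)=4, rec(2)=7, rec(3)=11, rec(4)=18, rec(5)=29

Answer: 29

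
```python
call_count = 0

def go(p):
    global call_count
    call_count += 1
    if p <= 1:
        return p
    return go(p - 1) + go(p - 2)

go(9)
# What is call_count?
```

Calls(p) = 1 + Calls(p-1) + Calls(p-2); Calls(0)=Calls(1)=1. For p=9 this gives 109.

Answer: 109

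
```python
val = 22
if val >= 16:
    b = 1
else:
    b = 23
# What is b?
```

Trace:
`val = 22` → val = 22
`if val >= 16: ...` → val >= 16 is True → b = 1
So b = 1

Answer: 1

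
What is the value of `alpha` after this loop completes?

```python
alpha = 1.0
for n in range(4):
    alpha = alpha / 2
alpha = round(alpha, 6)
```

Halving LR 4 times: 1 / 2^4
`alpha` takes the values: 1.0 → 0.5 → 0.25 → 0.125 → 0.0625

Answer: 0.0625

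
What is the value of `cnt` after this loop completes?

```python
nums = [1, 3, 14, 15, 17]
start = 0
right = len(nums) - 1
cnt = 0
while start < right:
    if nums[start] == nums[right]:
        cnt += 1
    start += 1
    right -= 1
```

Count matching pairs from ends
`cnt` takes the values: 0

Answer: 0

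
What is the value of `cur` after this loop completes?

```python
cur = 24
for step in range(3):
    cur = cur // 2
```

Halve 3 times: 24 // 2^3 = 3
`cur` takes the values: 24 → 12 → 6 → 3

Answer: 3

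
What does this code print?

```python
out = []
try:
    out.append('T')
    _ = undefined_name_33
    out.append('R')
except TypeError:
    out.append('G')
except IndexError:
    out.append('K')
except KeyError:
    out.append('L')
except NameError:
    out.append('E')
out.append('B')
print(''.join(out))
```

Execution trace: 'T' (try body) → 'E' (except NameError) → 'B' (after the try/except). Output: TEB

Answer: TEB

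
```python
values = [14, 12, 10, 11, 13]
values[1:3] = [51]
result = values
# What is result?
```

Trace:
`values = [14, 12, 10, 11, 13]` → values = [14, 12, 10, 11, 13]
`values[1:3] = [51]` → values = [14, 51, 11, 13]
`result = values` → result = [14, 51, 11, 13]
So result = [14, 51, 11, 13]

Answer: [14, 51, 11, 13]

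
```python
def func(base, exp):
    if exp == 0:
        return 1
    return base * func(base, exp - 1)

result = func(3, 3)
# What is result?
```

func(3, 3) = 3 * 3 * 3 = 27

Answer: 27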